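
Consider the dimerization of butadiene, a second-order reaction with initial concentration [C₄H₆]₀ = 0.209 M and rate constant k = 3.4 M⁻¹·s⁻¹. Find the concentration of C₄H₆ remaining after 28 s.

0.01 M

Step 1: For a second-order reaction: 1/[C₄H₆] = 1/[C₄H₆]₀ + kt
Step 2: 1/[C₄H₆] = 1/0.209 + 3.4 × 28
Step 3: 1/[C₄H₆] = 4.785 + 95.2 = 99.98
Step 4: [C₄H₆] = 1/99.98 = 0.01 M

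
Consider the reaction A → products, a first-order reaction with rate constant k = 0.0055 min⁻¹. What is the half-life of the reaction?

126 min

Step 1: For a first-order reaction, t₁/₂ = ln(2)/k
Step 2: t₁/₂ = ln(2)/0.0055
Step 3: t₁/₂ = 0.6931/0.0055 = 126 min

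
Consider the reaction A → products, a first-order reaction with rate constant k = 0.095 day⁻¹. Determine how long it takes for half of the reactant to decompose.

7.296 day

Step 1: For a first-order reaction, t₁/₂ = ln(2)/k
Step 2: t₁/₂ = ln(2)/0.095
Step 3: t₁/₂ = 0.6931/0.095 = 7.296 day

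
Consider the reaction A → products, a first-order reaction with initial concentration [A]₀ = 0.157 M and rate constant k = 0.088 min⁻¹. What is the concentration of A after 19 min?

0.0295 M

Step 1: For a first-order reaction: [A] = [A]₀ × e^(-kt)
Step 2: [A] = 0.157 × e^(-0.088 × 19)
Step 3: [A] = 0.157 × e^(-1.672)
Step 4: [A] = 0.157 × 0.187871 = 0.0295 M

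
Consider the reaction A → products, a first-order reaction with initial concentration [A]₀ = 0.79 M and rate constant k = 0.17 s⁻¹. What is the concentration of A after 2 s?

0.5623 M

Step 1: For a first-order reaction: [A] = [A]₀ × e^(-kt)
Step 2: [A] = 0.79 × e^(-0.17 × 2)
Step 3: [A] = 0.79 × e^(-0.34)
Step 4: [A] = 0.79 × 0.71177 = 0.5623 M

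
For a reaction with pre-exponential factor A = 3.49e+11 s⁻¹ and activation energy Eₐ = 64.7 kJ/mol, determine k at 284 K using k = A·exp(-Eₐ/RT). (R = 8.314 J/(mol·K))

4.39e-01 s⁻¹

Step 1: Use the Arrhenius equation: k = A × exp(-Eₐ/RT)
Step 2: Convert Eₐ to J/mol: 64.7 kJ/mol = 64700 J/mol
Step 3: Calculate the exponent: -Eₐ/(RT) = -64700/(8.314 × 284) = -27.40160
Step 4: k = 3.49e+11 × exp(-27.40160)
Step 5: k = 3.49e+11 × 1.25787e-12 = 4.3900e-01 s⁻¹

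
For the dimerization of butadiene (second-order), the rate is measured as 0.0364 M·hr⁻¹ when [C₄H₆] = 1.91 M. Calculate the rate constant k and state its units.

0.009978 M⁻¹·hr⁻¹

Step 1: rate = k[C₄H₆]^2, so k = rate / [C₄H₆]^2.
Step 2: k = 0.0364 / (1.91)^2 = 0.0364 / 3.648.
Step 3: k = 0.009978 M⁻¹·hr⁻¹.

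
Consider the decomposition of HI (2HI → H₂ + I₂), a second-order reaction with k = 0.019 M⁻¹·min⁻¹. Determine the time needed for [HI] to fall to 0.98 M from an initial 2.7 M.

34.21 min

Step 1: For second-order: t = (1/[HI] - 1/[HI]₀)/k
Step 2: t = (1/0.98 - 1/2.7)/0.019
Step 3: t = (1.02 - 0.3704)/0.019
Step 4: t = 0.65/0.019 = 34.21 min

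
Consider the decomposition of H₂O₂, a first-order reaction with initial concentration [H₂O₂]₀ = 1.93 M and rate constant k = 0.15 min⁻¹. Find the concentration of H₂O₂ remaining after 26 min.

0.03907 M

Step 1: For a first-order reaction: [H₂O₂] = [H₂O₂]₀ × e^(-kt)
Step 2: [H₂O₂] = 1.93 × e^(-0.15 × 26)
Step 3: [H₂O₂] = 1.93 × e^(-3.9)
Step 4: [H₂O₂] = 1.93 × 0.0202419 = 0.03907 M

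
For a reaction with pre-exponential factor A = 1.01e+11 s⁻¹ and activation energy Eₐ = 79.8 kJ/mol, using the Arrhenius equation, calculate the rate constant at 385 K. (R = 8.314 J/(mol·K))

1.50e+00 s⁻¹

Step 1: Use the Arrhenius equation: k = A × exp(-Eₐ/RT)
Step 2: Convert Eₐ to J/mol: 79.8 kJ/mol = 79800 J/mol
Step 3: Calculate the exponent: -Eₐ/(RT) = -79800/(8.314 × 385) = -24.93057
Step 4: k = 1.01e+11 × exp(-24.93057)
Step 5: k = 1.01e+11 × 1.48864e-11 = 1.5035e+00 s⁻¹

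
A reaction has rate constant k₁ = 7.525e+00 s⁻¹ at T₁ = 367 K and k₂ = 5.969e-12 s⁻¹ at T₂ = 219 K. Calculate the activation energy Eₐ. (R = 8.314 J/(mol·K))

125.8 kJ/mol

Step 1: Use the two-temperature Arrhenius form: ln(k₂/k₁) = -Eₐ/R × (1/T₂ - 1/T₁)
Step 2: ln(k₂/k₁) = ln(5.969e-12/7.525e+00) = ln(7.93223e-13) = -27.8627
Step 3: 1/T₂ - 1/T₁ = 1/219 - 1/367 = 1.841414e-03 K⁻¹
Step 4: Eₐ = -R × ln(k₂/k₁) / (1/T₂ - 1/T₁) = -8.314 × -27.8627 / 1.841414e-03
Step 5: Eₐ = 1.2580e+05 J/mol = 125.8 kJ/mol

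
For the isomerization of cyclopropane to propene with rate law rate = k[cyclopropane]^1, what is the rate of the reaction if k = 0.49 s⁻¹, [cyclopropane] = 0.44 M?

0.2156 M/s

Step 1: Identify the rate law: rate = k[cyclopropane]^1
Step 2: Substitute values: rate = 0.49 × (0.44)^1
Step 3: Calculate: rate = 0.49 × 0.44 = 0.2156 M/s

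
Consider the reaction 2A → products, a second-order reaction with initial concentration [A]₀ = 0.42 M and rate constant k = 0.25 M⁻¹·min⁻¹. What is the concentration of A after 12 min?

0.1858 M

Step 1: For a second-order reaction: 1/[A] = 1/[A]₀ + kt
Step 2: 1/[A] = 1/0.42 + 0.25 × 12
Step 3: 1/[A] = 2.381 + 3 = 5.381
Step 4: [A] = 1/5.381 = 0.1858 M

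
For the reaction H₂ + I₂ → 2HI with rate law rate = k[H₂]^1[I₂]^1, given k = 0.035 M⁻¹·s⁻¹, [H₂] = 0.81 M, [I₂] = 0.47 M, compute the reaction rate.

0.01332 M/s

Step 1: The rate law is rate = k[H₂]^1[I₂]^1
Step 2: Substitute: rate = 0.035 × (0.81)^1 × (0.47)^1
Step 3: rate = 0.035 × 0.81 × 0.47 = 0.0133245 M/s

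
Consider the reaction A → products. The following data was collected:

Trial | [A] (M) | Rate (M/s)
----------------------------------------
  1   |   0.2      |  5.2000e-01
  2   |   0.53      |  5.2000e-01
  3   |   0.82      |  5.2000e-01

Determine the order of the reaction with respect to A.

zeroth order (0)

Step 1: Compare trials - when concentration changes, rate stays constant.
Step 2: rate₂/rate₁ = 5.2000e-01/5.2000e-01 = 1
Step 3: [A]₂/[A]₁ = 0.53/0.2 = 2.65
Step 4: Since rate ratio ≈ (conc ratio)^0, the reaction is zeroth order.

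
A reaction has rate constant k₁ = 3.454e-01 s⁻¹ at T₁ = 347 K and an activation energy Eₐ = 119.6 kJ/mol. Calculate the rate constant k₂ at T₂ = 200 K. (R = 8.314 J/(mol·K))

2.019e-14 s⁻¹

Step 1: Use the two-temperature Arrhenius form: ln(k₂/k₁) = -Eₐ/R × (1/T₂ - 1/T₁)
Step 2: Convert Eₐ to J/mol: 119.6 kJ/mol = 119600 J/mol
Step 3: 1/T₂ - 1/T₁ = 1/200 - 1/347 = 2.118156e-03 K⁻¹
Step 4: ln(k₂/k₁) = -119600/8.314 × 2.118156e-03 = -30.47047
Step 5: k₂ = k₁ × exp(-30.47047) = 3.454e-01 × 5.84579e-14 = 2.019e-14 s⁻¹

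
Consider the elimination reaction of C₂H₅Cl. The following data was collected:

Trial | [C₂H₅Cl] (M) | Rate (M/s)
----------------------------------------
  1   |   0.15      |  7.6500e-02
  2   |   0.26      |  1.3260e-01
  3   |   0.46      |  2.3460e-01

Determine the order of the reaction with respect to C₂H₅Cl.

first order (1)

Step 1: Compare trials to find order n where rate₂/rate₁ = ([C₂H₅Cl]₂/[C₂H₅Cl]₁)^n
Step 2: rate₂/rate₁ = 1.3260e-01/7.6500e-02 = 1.733
Step 3: [C₂H₅Cl]₂/[C₂H₅Cl]₁ = 0.26/0.15 = 1.733
Step 4: n = ln(1.733)/ln(1.733) = 1.00 ≈ 1
Step 5: The reaction is first order in C₂H₅Cl.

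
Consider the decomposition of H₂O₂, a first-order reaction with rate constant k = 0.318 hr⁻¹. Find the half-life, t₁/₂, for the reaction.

2.18 hr

Step 1: For a first-order reaction, t₁/₂ = ln(2)/k
Step 2: t₁/₂ = ln(2)/0.318
Step 3: t₁/₂ = 0.6931/0.318 = 2.18 hr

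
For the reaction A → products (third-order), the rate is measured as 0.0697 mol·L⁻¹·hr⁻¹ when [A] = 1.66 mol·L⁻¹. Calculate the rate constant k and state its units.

0.01524 (mol·L⁻¹)⁻²·hr⁻¹

Step 1: rate = k[A]^3, so k = rate / [A]^3.
Step 2: k = 0.0697 / (1.66)^3 = 0.0697 / 4.574.
Step 3: k = 0.01524 (mol·L⁻¹)⁻²·hr⁻¹.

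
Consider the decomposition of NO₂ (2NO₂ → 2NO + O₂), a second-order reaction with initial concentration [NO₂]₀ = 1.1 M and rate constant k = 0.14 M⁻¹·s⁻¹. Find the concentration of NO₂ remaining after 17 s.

0.304 M

Step 1: For a second-order reaction: 1/[NO₂] = 1/[NO₂]₀ + kt
Step 2: 1/[NO₂] = 1/1.1 + 0.14 × 17
Step 3: 1/[NO₂] = 0.9091 + 2.38 = 3.289
Step 4: [NO₂] = 1/3.289 = 0.304 M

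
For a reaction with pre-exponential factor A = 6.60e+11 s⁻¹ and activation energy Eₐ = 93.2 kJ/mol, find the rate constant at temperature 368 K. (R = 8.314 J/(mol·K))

3.89e-02 s⁻¹

Step 1: Use the Arrhenius equation: k = A × exp(-Eₐ/RT)
Step 2: Convert Eₐ to J/mol: 93.2 kJ/mol = 93200 J/mol
Step 3: Calculate the exponent: -Eₐ/(RT) = -93200/(8.314 × 368) = -30.46198
Step 4: k = 6.60e+11 × exp(-30.46198)
Step 5: k = 6.60e+11 × 5.89563e-14 = 3.8911e-02 s⁻¹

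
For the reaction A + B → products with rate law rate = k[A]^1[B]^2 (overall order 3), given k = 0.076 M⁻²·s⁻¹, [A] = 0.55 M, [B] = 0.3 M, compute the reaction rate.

0.003762 M/s

Step 1: The rate law is rate = k[A]^1[B]^2, overall order = 1+2 = 3
Step 2: Substitute values: rate = 0.076 × (0.55)^1 × (0.3)^2
Step 3: rate = 0.076 × 0.55 × 0.09 = 0.003762 M/s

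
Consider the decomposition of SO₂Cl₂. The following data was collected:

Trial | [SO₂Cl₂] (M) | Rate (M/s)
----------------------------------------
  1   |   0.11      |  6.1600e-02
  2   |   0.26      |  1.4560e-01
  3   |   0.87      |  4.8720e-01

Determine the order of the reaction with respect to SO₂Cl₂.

first order (1)

Step 1: Compare trials to find order n where rate₂/rate₁ = ([SO₂Cl₂]₂/[SO₂Cl₂]₁)^n
Step 2: rate₂/rate₁ = 1.4560e-01/6.1600e-02 = 2.364
Step 3: [SO₂Cl₂]₂/[SO₂Cl₂]₁ = 0.26/0.11 = 2.364
Step 4: n = ln(2.364)/ln(2.364) = 1.00 ≈ 1
Step 5: The reaction is first order in SO₂Cl₂.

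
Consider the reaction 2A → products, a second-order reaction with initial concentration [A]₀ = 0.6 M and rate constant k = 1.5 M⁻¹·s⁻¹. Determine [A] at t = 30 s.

0.02143 M

Step 1: For a second-order reaction: 1/[A] = 1/[A]₀ + kt
Step 2: 1/[A] = 1/0.6 + 1.5 × 30
Step 3: 1/[A] = 1.667 + 45 = 46.67
Step 4: [A] = 1/46.67 = 0.02143 M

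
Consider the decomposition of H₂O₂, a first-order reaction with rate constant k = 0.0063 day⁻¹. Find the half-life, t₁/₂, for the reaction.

110 day

Step 1: For a first-order reaction, t₁/₂ = ln(2)/k
Step 2: t₁/₂ = ln(2)/0.0063
Step 3: t₁/₂ = 0.6931/0.0063 = 110 day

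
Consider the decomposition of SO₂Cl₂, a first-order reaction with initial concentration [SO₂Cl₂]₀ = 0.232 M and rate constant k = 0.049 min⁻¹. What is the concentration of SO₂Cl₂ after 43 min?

0.02821 M

Step 1: For a first-order reaction: [SO₂Cl₂] = [SO₂Cl₂]₀ × e^(-kt)
Step 2: [SO₂Cl₂] = 0.232 × e^(-0.049 × 43)
Step 3: [SO₂Cl₂] = 0.232 × e^(-2.107)
Step 4: [SO₂Cl₂] = 0.232 × 0.121602 = 0.02821 M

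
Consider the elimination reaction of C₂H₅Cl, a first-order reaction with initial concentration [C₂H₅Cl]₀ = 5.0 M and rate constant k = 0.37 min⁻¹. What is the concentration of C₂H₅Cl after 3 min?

1.648 M

Step 1: For a first-order reaction: [C₂H₅Cl] = [C₂H₅Cl]₀ × e^(-kt)
Step 2: [C₂H₅Cl] = 5.0 × e^(-0.37 × 3)
Step 3: [C₂H₅Cl] = 5.0 × e^(-1.11)
Step 4: [C₂H₅Cl] = 5.0 × 0.329559 = 1.648 M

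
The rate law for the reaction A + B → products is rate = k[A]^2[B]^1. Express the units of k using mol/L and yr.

(mol/L)⁻²·yr⁻¹

Step 1: Overall order = 2 + 1 = 3.
Step 2: rate has units mol/L·yr⁻¹; [A]^2[B]^1 has units (mol/L)^3.
Step 3: k = rate/([A]^2[B]^1), so units of k = (mol/L)^(1-3)·yr⁻¹ = (mol/L)⁻²·yr⁻¹.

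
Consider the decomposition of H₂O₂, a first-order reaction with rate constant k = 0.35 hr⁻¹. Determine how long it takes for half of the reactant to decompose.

1.98 hr

Step 1: For a first-order reaction, t₁/₂ = ln(2)/k
Step 2: t₁/₂ = ln(2)/0.35
Step 3: t₁/₂ = 0.6931/0.35 = 1.98 hr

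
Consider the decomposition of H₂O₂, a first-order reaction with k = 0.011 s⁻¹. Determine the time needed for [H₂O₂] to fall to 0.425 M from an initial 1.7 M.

126 s

Step 1: For first-order: t = ln([H₂O₂]₀/[H₂O₂])/k
Step 2: t = ln(1.7/0.425)/0.011
Step 3: t = ln(4)/0.011
Step 4: t = 1.386/0.011 = 126 s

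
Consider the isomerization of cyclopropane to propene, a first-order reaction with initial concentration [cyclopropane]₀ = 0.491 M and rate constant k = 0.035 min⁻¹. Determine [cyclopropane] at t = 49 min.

0.08836 M

Step 1: For a first-order reaction: [cyclopropane] = [cyclopropane]₀ × e^(-kt)
Step 2: [cyclopropane] = 0.491 × e^(-0.035 × 49)
Step 3: [cyclopropane] = 0.491 × e^(-1.715)
Step 4: [cyclopropane] = 0.491 × 0.179964 = 0.08836 M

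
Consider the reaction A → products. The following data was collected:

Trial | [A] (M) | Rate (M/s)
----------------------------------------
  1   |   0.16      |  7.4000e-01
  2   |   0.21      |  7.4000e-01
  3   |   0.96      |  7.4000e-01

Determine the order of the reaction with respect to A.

zeroth order (0)

Step 1: Compare trials - when concentration changes, rate stays constant.
Step 2: rate₂/rate₁ = 7.4000e-01/7.4000e-01 = 1
Step 3: [A]₂/[A]₁ = 0.21/0.16 = 1.312
Step 4: Since rate ratio ≈ (conc ratio)^0, the reaction is zeroth order.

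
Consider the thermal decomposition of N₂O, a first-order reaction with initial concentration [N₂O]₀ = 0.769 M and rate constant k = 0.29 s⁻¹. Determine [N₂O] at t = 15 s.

0.009925 M

Step 1: For a first-order reaction: [N₂O] = [N₂O]₀ × e^(-kt)
Step 2: [N₂O] = 0.769 × e^(-0.29 × 15)
Step 3: [N₂O] = 0.769 × e^(-4.35)
Step 4: [N₂O] = 0.769 × 0.0129068 = 0.009925 M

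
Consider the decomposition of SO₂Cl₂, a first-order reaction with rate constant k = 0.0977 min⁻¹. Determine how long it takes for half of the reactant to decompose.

7.095 min

Step 1: For a first-order reaction, t₁/₂ = ln(2)/k
Step 2: t₁/₂ = ln(2)/0.0977
Step 3: t₁/₂ = 0.6931/0.0977 = 7.095 min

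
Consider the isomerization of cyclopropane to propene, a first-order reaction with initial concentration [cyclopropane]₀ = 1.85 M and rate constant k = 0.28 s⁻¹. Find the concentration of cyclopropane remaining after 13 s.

0.04857 M

Step 1: For a first-order reaction: [cyclopropane] = [cyclopropane]₀ × e^(-kt)
Step 2: [cyclopropane] = 1.85 × e^(-0.28 × 13)
Step 3: [cyclopropane] = 1.85 × e^(-3.64)
Step 4: [cyclopropane] = 1.85 × 0.0262523 = 0.04857 M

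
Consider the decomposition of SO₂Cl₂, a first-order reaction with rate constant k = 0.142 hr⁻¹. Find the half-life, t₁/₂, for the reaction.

4.881 hr

Step 1: For a first-order reaction, t₁/₂ = ln(2)/k
Step 2: t₁/₂ = ln(2)/0.142
Step 3: t₁/₂ = 0.6931/0.142 = 4.881 hr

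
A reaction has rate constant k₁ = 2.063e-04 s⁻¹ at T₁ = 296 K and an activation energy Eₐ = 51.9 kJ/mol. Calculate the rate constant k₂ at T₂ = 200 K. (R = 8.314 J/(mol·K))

8.282e-09 s⁻¹

Step 1: Use the two-temperature Arrhenius form: ln(k₂/k₁) = -Eₐ/R × (1/T₂ - 1/T₁)
Step 2: Convert Eₐ to J/mol: 51.9 kJ/mol = 51900 J/mol
Step 3: 1/T₂ - 1/T₁ = 1/200 - 1/296 = 1.621622e-03 K⁻¹
Step 4: ln(k₂/k₁) = -51900/8.314 × 1.621622e-03 = -10.12295
Step 5: k₂ = k₁ × exp(-10.12295) = 2.063e-04 × 4.01475e-05 = 8.282e-09 s⁻¹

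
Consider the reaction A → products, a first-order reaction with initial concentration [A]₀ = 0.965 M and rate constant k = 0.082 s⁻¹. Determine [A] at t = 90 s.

0.0006018 M

Step 1: For a first-order reaction: [A] = [A]₀ × e^(-kt)
Step 2: [A] = 0.965 × e^(-0.082 × 90)
Step 3: [A] = 0.965 × e^(-7.38)
Step 4: [A] = 0.965 × 0.000623601 = 0.0006018 M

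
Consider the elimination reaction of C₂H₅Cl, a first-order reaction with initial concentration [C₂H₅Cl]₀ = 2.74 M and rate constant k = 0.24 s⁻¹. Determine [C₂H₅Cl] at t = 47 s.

3.459e-05 M

Step 1: For a first-order reaction: [C₂H₅Cl] = [C₂H₅Cl]₀ × e^(-kt)
Step 2: [C₂H₅Cl] = 2.74 × e^(-0.24 × 47)
Step 3: [C₂H₅Cl] = 2.74 × e^(-11.28)
Step 4: [C₂H₅Cl] = 2.74 × 1.26229e-05 = 3.459e-05 M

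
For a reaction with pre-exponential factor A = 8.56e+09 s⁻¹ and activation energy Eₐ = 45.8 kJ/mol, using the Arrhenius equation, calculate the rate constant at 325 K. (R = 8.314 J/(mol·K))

3.73e+02 s⁻¹

Step 1: Use the Arrhenius equation: k = A × exp(-Eₐ/RT)
Step 2: Convert Eₐ to J/mol: 45.8 kJ/mol = 45800 J/mol
Step 3: Calculate the exponent: -Eₐ/(RT) = -45800/(8.314 × 325) = -16.95009
Step 4: k = 8.56e+09 × exp(-16.95009)
Step 5: k = 8.56e+09 × 4.35181e-08 = 3.7251e+02 s⁻¹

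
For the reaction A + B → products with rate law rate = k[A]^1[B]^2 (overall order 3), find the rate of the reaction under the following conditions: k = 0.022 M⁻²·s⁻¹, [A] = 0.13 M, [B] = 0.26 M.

0.0001933 M/s

Step 1: The rate law is rate = k[A]^1[B]^2, overall order = 1+2 = 3
Step 2: Substitute values: rate = 0.022 × (0.13)^1 × (0.26)^2
Step 3: rate = 0.022 × 0.13 × 0.0676 = 0.000193336 M/s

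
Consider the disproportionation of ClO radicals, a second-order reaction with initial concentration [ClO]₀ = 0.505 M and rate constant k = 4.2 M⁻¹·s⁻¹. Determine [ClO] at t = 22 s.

0.0106 M

Step 1: For a second-order reaction: 1/[ClO] = 1/[ClO]₀ + kt
Step 2: 1/[ClO] = 1/0.505 + 4.2 × 22
Step 3: 1/[ClO] = 1.98 + 92.4 = 94.38
Step 4: [ClO] = 1/94.38 = 0.0106 M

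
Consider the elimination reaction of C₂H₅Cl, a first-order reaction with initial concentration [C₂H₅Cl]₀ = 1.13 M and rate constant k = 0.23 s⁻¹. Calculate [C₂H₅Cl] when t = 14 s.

0.04515 M

Step 1: For a first-order reaction: [C₂H₅Cl] = [C₂H₅Cl]₀ × e^(-kt)
Step 2: [C₂H₅Cl] = 1.13 × e^(-0.23 × 14)
Step 3: [C₂H₅Cl] = 1.13 × e^(-3.22)
Step 4: [C₂H₅Cl] = 1.13 × 0.0399551 = 0.04515 M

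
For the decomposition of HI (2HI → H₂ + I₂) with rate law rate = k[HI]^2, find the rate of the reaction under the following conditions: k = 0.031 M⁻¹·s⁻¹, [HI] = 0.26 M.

0.002096 M/s

Step 1: Identify the rate law: rate = k[HI]^2
Step 2: Substitute values: rate = 0.031 × (0.26)^2
Step 3: Calculate: rate = 0.031 × 0.0676 = 0.0020956 M/s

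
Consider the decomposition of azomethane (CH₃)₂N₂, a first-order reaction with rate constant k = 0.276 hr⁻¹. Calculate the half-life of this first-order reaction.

2.511 hr

Step 1: For a first-order reaction, t₁/₂ = ln(2)/k
Step 2: t₁/₂ = ln(2)/0.276
Step 3: t₁/₂ = 0.6931/0.276 = 2.511 hr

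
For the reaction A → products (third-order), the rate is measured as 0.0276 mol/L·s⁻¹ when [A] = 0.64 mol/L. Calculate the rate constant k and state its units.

0.1053 (mol/L)⁻²·s⁻¹

Step 1: rate = k[A]^3, so k = rate / [A]^3.
Step 2: k = 0.0276 / (0.64)^3 = 0.0276 / 0.2621.
Step 3: k = 0.1053 (mol/L)⁻²·s⁻¹.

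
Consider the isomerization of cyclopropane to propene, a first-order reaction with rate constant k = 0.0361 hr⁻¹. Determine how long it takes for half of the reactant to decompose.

19.2 hr

Step 1: For a first-order reaction, t₁/₂ = ln(2)/k
Step 2: t₁/₂ = ln(2)/0.0361
Step 3: t₁/₂ = 0.6931/0.0361 = 19.2 hr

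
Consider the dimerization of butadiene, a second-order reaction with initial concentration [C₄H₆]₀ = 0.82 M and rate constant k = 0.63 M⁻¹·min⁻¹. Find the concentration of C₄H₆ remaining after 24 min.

0.0612 M

Step 1: For a second-order reaction: 1/[C₄H₆] = 1/[C₄H₆]₀ + kt
Step 2: 1/[C₄H₆] = 1/0.82 + 0.63 × 24
Step 3: 1/[C₄H₆] = 1.22 + 15.12 = 16.34
Step 4: [C₄H₆] = 1/16.34 = 0.0612 M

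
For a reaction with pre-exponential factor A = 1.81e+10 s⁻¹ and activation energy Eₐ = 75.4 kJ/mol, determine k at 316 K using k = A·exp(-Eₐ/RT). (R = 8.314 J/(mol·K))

6.22e-03 s⁻¹

Step 1: Use the Arrhenius equation: k = A × exp(-Eₐ/RT)
Step 2: Convert Eₐ to J/mol: 75.4 kJ/mol = 75400 J/mol
Step 3: Calculate the exponent: -Eₐ/(RT) = -75400/(8.314 × 316) = -28.69949
Step 4: k = 1.81e+10 × exp(-28.69949)
Step 5: k = 1.81e+10 × 3.43534e-13 = 6.2180e-03 s⁻¹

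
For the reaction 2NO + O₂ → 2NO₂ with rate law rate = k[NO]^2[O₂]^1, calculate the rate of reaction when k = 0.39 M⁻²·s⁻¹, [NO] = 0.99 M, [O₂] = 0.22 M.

0.08409 M/s

Step 1: The rate law is rate = k[NO]^2[O₂]^1
Step 2: Substitute: rate = 0.39 × (0.99)^2 × (0.22)^1
Step 3: rate = 0.39 × 0.9801 × 0.22 = 0.0840926 M/s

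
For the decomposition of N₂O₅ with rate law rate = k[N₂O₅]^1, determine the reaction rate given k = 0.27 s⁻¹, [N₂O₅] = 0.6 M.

0.162 M/s

Step 1: Identify the rate law: rate = k[N₂O₅]^1
Step 2: Substitute values: rate = 0.27 × (0.6)^1
Step 3: Calculate: rate = 0.27 × 0.6 = 0.162 M/s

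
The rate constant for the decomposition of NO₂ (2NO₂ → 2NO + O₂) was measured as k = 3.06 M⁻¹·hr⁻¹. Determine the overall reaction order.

second order (2)

Step 1: The units of k for an nth-order reaction are (concentration)^(1-n)·(time)⁻¹.
Step 2: Here k has units M⁻¹·hr⁻¹, so the concentration exponent is -1.
Step 3: 1 - n = -1 ⇒ n = 2. The reaction is second order.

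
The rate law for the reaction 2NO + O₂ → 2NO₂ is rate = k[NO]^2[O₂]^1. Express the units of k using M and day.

M⁻²·day⁻¹

Step 1: Overall order = 2 + 1 = 3.
Step 2: rate has units M·day⁻¹; [NO]^2[O₂]^1 has units M^3.
Step 3: k = rate/([NO]^2[O₂]^1), so units of k = M^(1-3)·day⁻¹ = M⁻²·day⁻¹.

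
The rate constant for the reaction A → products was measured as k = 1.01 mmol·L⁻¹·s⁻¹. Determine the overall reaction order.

zeroth order (0)

Step 1: The units of k for an nth-order reaction are (concentration)^(1-n)·(time)⁻¹.
Step 2: Here k has units mmol·L⁻¹·s⁻¹, so the concentration exponent is 1.
Step 3: 1 - n = 1 ⇒ n = 0. The reaction is zeroth order.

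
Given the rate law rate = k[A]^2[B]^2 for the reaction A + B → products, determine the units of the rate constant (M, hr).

M⁻³·hr⁻¹

Step 1: Overall order = 2 + 2 = 4.
Step 2: rate has units M·hr⁻¹; [A]^2[B]^2 has units M^4.
Step 3: k = rate/([A]^2[B]^2), so units of k = M^(1-4)·hr⁻¹ = M⁻³·hr⁻¹.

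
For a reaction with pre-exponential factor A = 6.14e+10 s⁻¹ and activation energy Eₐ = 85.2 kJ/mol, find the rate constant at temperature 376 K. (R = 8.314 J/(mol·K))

8.95e-02 s⁻¹

Step 1: Use the Arrhenius equation: k = A × exp(-Eₐ/RT)
Step 2: Convert Eₐ to J/mol: 85.2 kJ/mol = 85200 J/mol
Step 3: Calculate the exponent: -Eₐ/(RT) = -85200/(8.314 × 376) = -27.25472
Step 4: k = 6.14e+10 × exp(-27.25472)
Step 5: k = 6.14e+10 × 1.45689e-12 = 8.9453e-02 s⁻¹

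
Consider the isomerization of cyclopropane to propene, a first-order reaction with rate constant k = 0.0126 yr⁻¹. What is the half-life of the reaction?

55.01 yr

Step 1: For a first-order reaction, t₁/₂ = ln(2)/k
Step 2: t₁/₂ = ln(2)/0.0126
Step 3: t₁/₂ = 0.6931/0.0126 = 55.01 yr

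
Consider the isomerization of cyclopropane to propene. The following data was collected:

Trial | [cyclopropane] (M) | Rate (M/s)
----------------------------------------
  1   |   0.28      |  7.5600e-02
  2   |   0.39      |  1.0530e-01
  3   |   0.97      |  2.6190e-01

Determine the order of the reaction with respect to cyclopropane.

first order (1)

Step 1: Compare trials to find order n where rate₂/rate₁ = ([cyclopropane]₂/[cyclopropane]₁)^n
Step 2: rate₂/rate₁ = 1.0530e-01/7.5600e-02 = 1.393
Step 3: [cyclopropane]₂/[cyclopropane]₁ = 0.39/0.28 = 1.393
Step 4: n = ln(1.393)/ln(1.393) = 1.00 ≈ 1
Step 5: The reaction is first order in cyclopropane.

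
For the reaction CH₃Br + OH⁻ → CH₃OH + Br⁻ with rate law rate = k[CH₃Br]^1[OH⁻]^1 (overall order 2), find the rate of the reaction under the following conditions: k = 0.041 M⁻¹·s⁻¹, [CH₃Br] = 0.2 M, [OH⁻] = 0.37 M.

0.003034 M/s

Step 1: The rate law is rate = k[CH₃Br]^1[OH⁻]^1, overall order = 1+1 = 2
Step 2: Substitute values: rate = 0.041 × (0.2)^1 × (0.37)^1
Step 3: rate = 0.041 × 0.2 × 0.37 = 0.003034 M/s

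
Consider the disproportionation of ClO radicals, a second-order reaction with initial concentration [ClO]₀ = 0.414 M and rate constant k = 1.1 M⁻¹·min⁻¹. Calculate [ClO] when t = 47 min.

0.01848 M

Step 1: For a second-order reaction: 1/[ClO] = 1/[ClO]₀ + kt
Step 2: 1/[ClO] = 1/0.414 + 1.1 × 47
Step 3: 1/[ClO] = 2.415 + 51.7 = 54.12
Step 4: [ClO] = 1/54.12 = 0.01848 M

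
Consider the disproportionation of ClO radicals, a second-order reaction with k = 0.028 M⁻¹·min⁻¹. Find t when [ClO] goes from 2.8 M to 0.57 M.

49.9 min

Step 1: For second-order: t = (1/[ClO] - 1/[ClO]₀)/k
Step 2: t = (1/0.57 - 1/2.8)/0.028
Step 3: t = (1.754 - 0.3571)/0.028
Step 4: t = 1.397/0.028 = 49.9 min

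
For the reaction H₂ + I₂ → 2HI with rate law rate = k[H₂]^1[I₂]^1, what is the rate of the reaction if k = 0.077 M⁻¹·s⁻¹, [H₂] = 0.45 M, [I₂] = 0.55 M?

0.01906 M/s

Step 1: The rate law is rate = k[H₂]^1[I₂]^1
Step 2: Substitute: rate = 0.077 × (0.45)^1 × (0.55)^1
Step 3: rate = 0.077 × 0.45 × 0.55 = 0.0190575 M/s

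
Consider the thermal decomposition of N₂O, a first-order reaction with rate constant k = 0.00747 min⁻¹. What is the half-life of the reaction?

92.79 min

Step 1: For a first-order reaction, t₁/₂ = ln(2)/k
Step 2: t₁/₂ = ln(2)/0.00747
Step 3: t₁/₂ = 0.6931/0.00747 = 92.79 min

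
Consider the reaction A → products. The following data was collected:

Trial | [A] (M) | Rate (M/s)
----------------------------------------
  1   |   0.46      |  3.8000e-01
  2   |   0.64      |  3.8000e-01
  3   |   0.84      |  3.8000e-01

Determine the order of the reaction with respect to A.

zeroth order (0)

Step 1: Compare trials - when concentration changes, rate stays constant.
Step 2: rate₂/rate₁ = 3.8000e-01/3.8000e-01 = 1
Step 3: [A]₂/[A]₁ = 0.64/0.46 = 1.391
Step 4: Since rate ratio ≈ (conc ratio)^0, the reaction is zeroth order.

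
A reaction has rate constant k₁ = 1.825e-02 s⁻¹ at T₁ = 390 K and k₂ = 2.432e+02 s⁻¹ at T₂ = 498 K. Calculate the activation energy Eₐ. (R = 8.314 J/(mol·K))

142.0 kJ/mol

Step 1: Use the two-temperature Arrhenius form: ln(k₂/k₁) = -Eₐ/R × (1/T₂ - 1/T₁)
Step 2: ln(k₂/k₁) = ln(2.432e+02/1.825e-02) = ln(13326) = 9.49747
Step 3: 1/T₂ - 1/T₁ = 1/498 - 1/390 = -5.560704e-04 K⁻¹
Step 4: Eₐ = -R × ln(k₂/k₁) / (1/T₂ - 1/T₁) = -8.314 × 9.49747 / -5.560704e-04
Step 5: Eₐ = 1.4200e+05 J/mol = 142.0 kJ/mol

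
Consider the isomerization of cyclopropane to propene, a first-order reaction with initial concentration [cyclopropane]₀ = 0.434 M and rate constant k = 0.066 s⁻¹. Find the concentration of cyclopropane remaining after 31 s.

0.05609 M

Step 1: For a first-order reaction: [cyclopropane] = [cyclopropane]₀ × e^(-kt)
Step 2: [cyclopropane] = 0.434 × e^(-0.066 × 31)
Step 3: [cyclopropane] = 0.434 × e^(-2.046)
Step 4: [cyclopropane] = 0.434 × 0.129251 = 0.05609 M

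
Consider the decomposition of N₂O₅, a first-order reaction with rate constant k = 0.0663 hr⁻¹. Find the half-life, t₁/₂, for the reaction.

10.45 hr

Step 1: For a first-order reaction, t₁/₂ = ln(2)/k
Step 2: t₁/₂ = ln(2)/0.0663
Step 3: t₁/₂ = 0.6931/0.0663 = 10.45 hr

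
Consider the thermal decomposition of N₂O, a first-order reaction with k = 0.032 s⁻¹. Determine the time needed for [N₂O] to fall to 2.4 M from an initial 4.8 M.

21.66 s

Step 1: For first-order: t = ln([N₂O]₀/[N₂O])/k
Step 2: t = ln(4.8/2.4)/0.032
Step 3: t = ln(2)/0.032
Step 4: t = 0.6931/0.032 = 21.66 s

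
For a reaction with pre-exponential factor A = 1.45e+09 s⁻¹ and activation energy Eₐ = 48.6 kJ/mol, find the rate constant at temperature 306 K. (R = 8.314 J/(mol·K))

7.33e+00 s⁻¹

Step 1: Use the Arrhenius equation: k = A × exp(-Eₐ/RT)
Step 2: Convert Eₐ to J/mol: 48.6 kJ/mol = 48600 J/mol
Step 3: Calculate the exponent: -Eₐ/(RT) = -48600/(8.314 × 306) = -19.10314
Step 4: k = 1.45e+09 × exp(-19.10314)
Step 5: k = 1.45e+09 × 5.05373e-09 = 7.3279e+00 s⁻¹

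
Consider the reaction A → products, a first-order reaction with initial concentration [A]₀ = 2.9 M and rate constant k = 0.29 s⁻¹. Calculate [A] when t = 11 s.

0.1194 M

Step 1: For a first-order reaction: [A] = [A]₀ × e^(-kt)
Step 2: [A] = 2.9 × e^(-0.29 × 11)
Step 3: [A] = 2.9 × e^(-3.19)
Step 4: [A] = 2.9 × 0.0411719 = 0.1194 M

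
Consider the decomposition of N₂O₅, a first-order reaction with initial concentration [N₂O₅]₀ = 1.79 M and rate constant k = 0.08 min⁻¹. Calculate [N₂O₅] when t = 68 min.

0.007768 M

Step 1: For a first-order reaction: [N₂O₅] = [N₂O₅]₀ × e^(-kt)
Step 2: [N₂O₅] = 1.79 × e^(-0.08 × 68)
Step 3: [N₂O₅] = 1.79 × e^(-5.44)
Step 4: [N₂O₅] = 1.79 × 0.00433948 = 0.007768 M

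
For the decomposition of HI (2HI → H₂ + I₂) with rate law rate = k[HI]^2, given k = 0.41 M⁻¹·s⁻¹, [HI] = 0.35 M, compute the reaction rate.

0.05022 M/s

Step 1: Identify the rate law: rate = k[HI]^2
Step 2: Substitute values: rate = 0.41 × (0.35)^2
Step 3: Calculate: rate = 0.41 × 0.1225 = 0.050225 M/s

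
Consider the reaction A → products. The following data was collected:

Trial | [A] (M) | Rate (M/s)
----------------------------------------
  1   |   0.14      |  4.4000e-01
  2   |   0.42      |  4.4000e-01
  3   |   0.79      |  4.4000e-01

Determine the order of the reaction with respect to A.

zeroth order (0)

Step 1: Compare trials - when concentration changes, rate stays constant.
Step 2: rate₂/rate₁ = 4.4000e-01/4.4000e-01 = 1
Step 3: [A]₂/[A]₁ = 0.42/0.14 = 3
Step 4: Since rate ratio ≈ (conc ratio)^0, the reaction is zeroth order.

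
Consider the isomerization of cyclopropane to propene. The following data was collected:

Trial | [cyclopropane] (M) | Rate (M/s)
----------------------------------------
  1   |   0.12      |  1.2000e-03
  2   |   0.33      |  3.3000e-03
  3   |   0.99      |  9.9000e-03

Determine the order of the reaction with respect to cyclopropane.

first order (1)

Step 1: Compare trials to find order n where rate₂/rate₁ = ([cyclopropane]₂/[cyclopropane]₁)^n
Step 2: rate₂/rate₁ = 3.3000e-03/1.2000e-03 = 2.75
Step 3: [cyclopropane]₂/[cyclopropane]₁ = 0.33/0.12 = 2.75
Step 4: n = ln(2.75)/ln(2.75) = 1.00 ≈ 1
Step 5: The reaction is first order in cyclopropane.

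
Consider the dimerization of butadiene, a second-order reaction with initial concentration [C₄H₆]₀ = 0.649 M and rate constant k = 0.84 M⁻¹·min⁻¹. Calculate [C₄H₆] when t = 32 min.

0.03519 M

Step 1: For a second-order reaction: 1/[C₄H₆] = 1/[C₄H₆]₀ + kt
Step 2: 1/[C₄H₆] = 1/0.649 + 0.84 × 32
Step 3: 1/[C₄H₆] = 1.541 + 26.88 = 28.42
Step 4: [C₄H₆] = 1/28.42 = 0.03519 M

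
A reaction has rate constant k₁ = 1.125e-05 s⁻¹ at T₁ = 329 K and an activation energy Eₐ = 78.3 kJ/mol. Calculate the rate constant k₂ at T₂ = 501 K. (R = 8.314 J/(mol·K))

2.086e-01 s⁻¹

Step 1: Use the two-temperature Arrhenius form: ln(k₂/k₁) = -Eₐ/R × (1/T₂ - 1/T₁)
Step 2: Convert Eₐ to J/mol: 78.3 kJ/mol = 78300 J/mol
Step 3: 1/T₂ - 1/T₁ = 1/501 - 1/329 = -1.043506e-03 K⁻¹
Step 4: ln(k₂/k₁) = -78300/8.314 × -1.043506e-03 = 9.82758
Step 5: k₂ = k₁ × exp(9.82758) = 1.125e-05 × 1.85380e+04 = 2.086e-01 s⁻¹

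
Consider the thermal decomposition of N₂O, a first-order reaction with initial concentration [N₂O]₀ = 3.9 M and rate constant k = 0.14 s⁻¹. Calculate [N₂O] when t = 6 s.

1.684 M

Step 1: For a first-order reaction: [N₂O] = [N₂O]₀ × e^(-kt)
Step 2: [N₂O] = 3.9 × e^(-0.14 × 6)
Step 3: [N₂O] = 3.9 × e^(-0.84)
Step 4: [N₂O] = 3.9 × 0.431711 = 1.684 M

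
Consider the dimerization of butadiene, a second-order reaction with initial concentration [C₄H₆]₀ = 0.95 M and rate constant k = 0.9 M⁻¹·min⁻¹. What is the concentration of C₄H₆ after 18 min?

0.05796 M

Step 1: For a second-order reaction: 1/[C₄H₆] = 1/[C₄H₆]₀ + kt
Step 2: 1/[C₄H₆] = 1/0.95 + 0.9 × 18
Step 3: 1/[C₄H₆] = 1.053 + 16.2 = 17.25
Step 4: [C₄H₆] = 1/17.25 = 0.05796 M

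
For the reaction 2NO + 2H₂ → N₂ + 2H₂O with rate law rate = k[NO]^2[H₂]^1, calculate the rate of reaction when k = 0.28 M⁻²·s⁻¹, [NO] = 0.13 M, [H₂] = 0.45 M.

0.002129 M/s

Step 1: The rate law is rate = k[NO]^2[H₂]^1
Step 2: Substitute: rate = 0.28 × (0.13)^2 × (0.45)^1
Step 3: rate = 0.28 × 0.0169 × 0.45 = 0.0021294 M/s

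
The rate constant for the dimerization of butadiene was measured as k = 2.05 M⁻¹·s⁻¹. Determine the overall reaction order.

second order (2)

Step 1: The units of k for an nth-order reaction are (concentration)^(1-n)·(time)⁻¹.
Step 2: Here k has units M⁻¹·s⁻¹, so the concentration exponent is -1.
Step 3: 1 - n = -1 ⇒ n = 2. The reaction is second order.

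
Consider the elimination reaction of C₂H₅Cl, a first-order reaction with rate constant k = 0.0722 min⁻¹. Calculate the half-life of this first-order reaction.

9.6 min

Step 1: For a first-order reaction, t₁/₂ = ln(2)/k
Step 2: t₁/₂ = ln(2)/0.0722
Step 3: t₁/₂ = 0.6931/0.0722 = 9.6 min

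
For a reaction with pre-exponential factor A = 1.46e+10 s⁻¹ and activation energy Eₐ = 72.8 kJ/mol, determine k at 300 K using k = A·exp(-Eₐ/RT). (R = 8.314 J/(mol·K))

3.08e-03 s⁻¹

Step 1: Use the Arrhenius equation: k = A × exp(-Eₐ/RT)
Step 2: Convert Eₐ to J/mol: 72.8 kJ/mol = 72800 J/mol
Step 3: Calculate the exponent: -Eₐ/(RT) = -72800/(8.314 × 300) = -29.18772
Step 4: k = 1.46e+10 × exp(-29.18772)
Step 5: k = 1.46e+10 × 2.10831e-13 = 3.0781e-03 s⁻¹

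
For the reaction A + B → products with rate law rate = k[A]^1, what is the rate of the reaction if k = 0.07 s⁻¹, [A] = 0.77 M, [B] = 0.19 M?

0.0539 M/s

Step 1: The rate law is rate = k[A]^1
Step 2: Note that the rate does not depend on [B] (zero order in B).
Step 3: rate = 0.07 × (0.77)^1 = 0.0539 M/s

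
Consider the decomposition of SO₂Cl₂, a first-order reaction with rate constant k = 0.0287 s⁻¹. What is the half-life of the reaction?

24.15 s

Step 1: For a first-order reaction, t₁/₂ = ln(2)/k
Step 2: t₁/₂ = ln(2)/0.0287
Step 3: t₁/₂ = 0.6931/0.0287 = 24.15 s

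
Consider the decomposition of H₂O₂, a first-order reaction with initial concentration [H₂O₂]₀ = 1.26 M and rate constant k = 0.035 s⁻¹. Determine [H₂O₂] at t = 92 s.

0.05034 M

Step 1: For a first-order reaction: [H₂O₂] = [H₂O₂]₀ × e^(-kt)
Step 2: [H₂O₂] = 1.26 × e^(-0.035 × 92)
Step 3: [H₂O₂] = 1.26 × e^(-3.22)
Step 4: [H₂O₂] = 1.26 × 0.0399551 = 0.05034 M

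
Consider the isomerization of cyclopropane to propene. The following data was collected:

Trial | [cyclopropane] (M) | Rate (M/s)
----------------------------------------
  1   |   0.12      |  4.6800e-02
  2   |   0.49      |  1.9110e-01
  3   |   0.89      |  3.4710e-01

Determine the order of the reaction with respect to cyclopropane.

first order (1)

Step 1: Compare trials to find order n where rate₂/rate₁ = ([cyclopropane]₂/[cyclopropane]₁)^n
Step 2: rate₂/rate₁ = 1.9110e-01/4.6800e-02 = 4.083
Step 3: [cyclopropane]₂/[cyclopropane]₁ = 0.49/0.12 = 4.083
Step 4: n = ln(4.083)/ln(4.083) = 1.00 ≈ 1
Step 5: The reaction is first order in cyclopropane.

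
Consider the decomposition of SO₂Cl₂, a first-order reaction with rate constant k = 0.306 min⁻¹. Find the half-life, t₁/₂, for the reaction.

2.265 min

Step 1: For a first-order reaction, t₁/₂ = ln(2)/k
Step 2: t₁/₂ = ln(2)/0.306
Step 3: t₁/₂ = 0.6931/0.306 = 2.265 min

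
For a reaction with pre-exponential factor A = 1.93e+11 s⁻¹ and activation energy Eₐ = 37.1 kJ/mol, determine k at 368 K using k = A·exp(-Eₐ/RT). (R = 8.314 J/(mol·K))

1.05e+06 s⁻¹

Step 1: Use the Arrhenius equation: k = A × exp(-Eₐ/RT)
Step 2: Convert Eₐ to J/mol: 37.1 kJ/mol = 37100 J/mol
Step 3: Calculate the exponent: -Eₐ/(RT) = -37100/(8.314 × 368) = -12.12596
Step 4: k = 1.93e+11 × exp(-12.12596)
Step 5: k = 1.93e+11 × 5.41705e-06 = 1.0455e+06 s⁻¹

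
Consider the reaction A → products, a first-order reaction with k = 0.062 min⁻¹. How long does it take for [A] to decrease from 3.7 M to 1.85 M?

11.18 min

Step 1: For first-order: t = ln([A]₀/[A])/k
Step 2: t = ln(3.7/1.85)/0.062
Step 3: t = ln(2)/0.062
Step 4: t = 0.6931/0.062 = 11.18 min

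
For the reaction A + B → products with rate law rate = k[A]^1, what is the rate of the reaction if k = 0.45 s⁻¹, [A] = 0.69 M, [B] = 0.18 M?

0.3105 M/s

Step 1: The rate law is rate = k[A]^1
Step 2: Note that the rate does not depend on [B] (zero order in B).
Step 3: rate = 0.45 × (0.69)^1 = 0.3105 M/s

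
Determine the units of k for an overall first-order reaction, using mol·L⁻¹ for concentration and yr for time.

yr⁻¹

Step 1: For overall order n, rate = k × (concentration)^n.
Step 2: Rate has units mol·L⁻¹·yr⁻¹; concentration term has units (mol·L⁻¹)^1.
Step 3: k = rate / (concentration)^n, so units of k = (mol·L⁻¹)^(1-1)·yr⁻¹ = yr⁻¹.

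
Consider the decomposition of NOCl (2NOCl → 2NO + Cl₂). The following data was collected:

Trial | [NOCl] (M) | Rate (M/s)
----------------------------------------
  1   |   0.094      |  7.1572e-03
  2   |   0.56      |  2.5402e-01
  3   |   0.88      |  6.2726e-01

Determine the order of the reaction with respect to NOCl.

second order (2)

Step 1: Compare trials to find order n where rate₂/rate₁ = ([NOCl]₂/[NOCl]₁)^n
Step 2: rate₂/rate₁ = 2.5402e-01/7.1572e-03 = 35.49
Step 3: [NOCl]₂/[NOCl]₁ = 0.56/0.094 = 5.957
Step 4: n = ln(35.49)/ln(5.957) = 2.00 ≈ 2
Step 5: The reaction is second order in NOCl.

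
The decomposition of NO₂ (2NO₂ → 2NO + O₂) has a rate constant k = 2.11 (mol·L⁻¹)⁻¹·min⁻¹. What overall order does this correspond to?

second order (2)

Step 1: The units of k for an nth-order reaction are (concentration)^(1-n)·(time)⁻¹.
Step 2: Here k has units (mol·L⁻¹)⁻¹·min⁻¹, so the concentration exponent is -1.
Step 3: 1 - n = -1 ⇒ n = 2. The reaction is second order.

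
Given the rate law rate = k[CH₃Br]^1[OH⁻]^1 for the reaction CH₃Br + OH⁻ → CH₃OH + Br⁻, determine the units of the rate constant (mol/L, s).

(mol/L)⁻¹·s⁻¹

Step 1: Overall order = 1 + 1 = 2.
Step 2: rate has units mol/L·s⁻¹; [CH₃Br]^1[OH⁻]^1 has units (mol/L)^2.
Step 3: k = rate/([CH₃Br]^1[OH⁻]^1), so units of k = (mol/L)^(1-2)·s⁻¹ = (mol/L)⁻¹·s⁻¹.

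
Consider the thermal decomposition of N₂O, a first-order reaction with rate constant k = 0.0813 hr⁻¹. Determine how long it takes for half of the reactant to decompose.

8.526 hr

Step 1: For a first-order reaction, t₁/₂ = ln(2)/k
Step 2: t₁/₂ = ln(2)/0.0813
Step 3: t₁/₂ = 0.6931/0.0813 = 8.526 hr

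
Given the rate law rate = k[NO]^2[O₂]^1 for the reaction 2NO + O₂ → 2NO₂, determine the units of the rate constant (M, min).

M⁻²·min⁻¹

Step 1: Overall order = 2 + 1 = 3.
Step 2: rate has units M·min⁻¹; [NO]^2[O₂]^1 has units M^3.
Step 3: k = rate/([NO]^2[O₂]^1), so units of k = M^(1-3)·min⁻¹ = M⁻²·min⁻¹.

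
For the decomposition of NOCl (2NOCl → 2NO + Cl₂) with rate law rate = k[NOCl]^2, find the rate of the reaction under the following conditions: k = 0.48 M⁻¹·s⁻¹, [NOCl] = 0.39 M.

0.07301 M/s

Step 1: Identify the rate law: rate = k[NOCl]^2
Step 2: Substitute values: rate = 0.48 × (0.39)^2
Step 3: Calculate: rate = 0.48 × 0.1521 = 0.073008 M/s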